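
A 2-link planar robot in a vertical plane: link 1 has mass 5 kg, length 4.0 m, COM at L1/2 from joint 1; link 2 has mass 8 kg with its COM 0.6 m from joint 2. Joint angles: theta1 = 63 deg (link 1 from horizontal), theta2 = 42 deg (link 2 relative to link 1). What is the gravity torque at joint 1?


Horizontal distance from joint 1 to link-1 COM:
  x_c1 = (L1/2)*cos(t1) = 2.0 * 0.454 = 0.908 m
Horizontal distance from joint 1 to link-2 COM:
  x_c2 = L1*cos(t1) + Lc2*cos(t1+t2)
       = 4.0*0.454 + 0.6*-0.2588 = 1.6607 m
tau1 = m1*g*x_c1 + m2*g*x_c2
     = 5*9.81*0.908 + 8*9.81*1.6607
     = 44.5365 + 130.3294
     = 174.8659 Nm


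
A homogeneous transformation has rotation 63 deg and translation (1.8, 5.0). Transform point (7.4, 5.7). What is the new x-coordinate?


x' = cos(theta)*px - sin(theta)*py + tx
= 0.454*7.4 - 0.891*5.7 + 1.8
= 0.0808


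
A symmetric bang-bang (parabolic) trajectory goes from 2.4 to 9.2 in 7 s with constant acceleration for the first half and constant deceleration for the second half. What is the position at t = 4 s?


Symmetric rest-to-rest: each phase covers (pf-p0)/2 in time T/2. 0.5*a*(T/2)^2 = (pf-p0)/2 => a = 4*(pf-p0)/T^2
a = 4*(9.2-2.4)/7^2 = 0.5551
t = 4 is in the deceleration phase (t > T/2).
p = pf - 0.5*a*(T-t)^2 = 9.2 - 0.5*0.5551*3^2
= 6.702


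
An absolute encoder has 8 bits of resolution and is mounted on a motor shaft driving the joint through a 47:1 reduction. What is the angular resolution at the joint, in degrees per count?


counts = 2^8 = 256
effective counts at joint = 256 * 47 = 12032
resolution = 360 / 12032
= 0.0299 deg/count


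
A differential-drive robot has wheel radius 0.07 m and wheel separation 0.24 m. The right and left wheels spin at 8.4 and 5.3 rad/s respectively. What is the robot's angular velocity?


vR = r*wR = 0.07*8.4 = 0.588 m/s
vL = r*wL = 0.07*5.3 = 0.371 m/s
v = (vR+vL)/2 = 0.4795 m/s
omega = (vR-vL)/L = 0.9042 rad/s
angular velocity = 0.9042 rad/s


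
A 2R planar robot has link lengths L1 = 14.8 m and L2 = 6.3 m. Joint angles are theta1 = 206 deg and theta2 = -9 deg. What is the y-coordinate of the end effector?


Convert angles to radians: theta1 = 3.5954, theta2 = -0.1571
y = L1*sin(theta1) + L2*sin(theta1+theta2)
y = -6.4879 + -1.8419
y = -8.3298


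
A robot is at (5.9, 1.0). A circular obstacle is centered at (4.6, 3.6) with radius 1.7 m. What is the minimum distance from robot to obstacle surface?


center_dist = sqrt((5.9-4.6)^2 + (1.0-3.6)^2)
= sqrt(1.69 + 6.76)
= 2.9069
min_dist = center_dist - radius = 2.9069 - 1.7 = 1.2069 m


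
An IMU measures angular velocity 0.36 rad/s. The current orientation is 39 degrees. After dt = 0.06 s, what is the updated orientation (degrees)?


delta_theta = w * dt = 0.36 * 0.06 = 0.0216 rad
= 1.2376 deg
theta_new = 39 + 1.2376 = 40.2376 deg


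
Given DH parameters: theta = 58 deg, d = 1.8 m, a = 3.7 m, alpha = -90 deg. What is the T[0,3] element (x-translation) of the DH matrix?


T[0,3] = a * cos(theta)
= 3.7 * cos(58 deg)
= 3.7 * 0.5299
= 1.9607


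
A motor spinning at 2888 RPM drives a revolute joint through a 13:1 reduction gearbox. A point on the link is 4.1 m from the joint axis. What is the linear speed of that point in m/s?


omega_motor = 2888 * 2*pi/60 = 302.4307 rad/s
omega_joint = omega_motor / 13 = 23.2639 rad/s
v = omega_joint * r = 23.2639 * 4.1
= 95.382 m/s


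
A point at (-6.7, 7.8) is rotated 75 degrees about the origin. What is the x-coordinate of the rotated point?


x' = x*cos(theta) - y*sin(theta)
cos(75 deg) = 0.2588, sin(75 deg) = 0.9659
x' = -6.7 * 0.2588 - 7.8 * 0.9659
= -1.7341 - 7.5342
= -9.2683


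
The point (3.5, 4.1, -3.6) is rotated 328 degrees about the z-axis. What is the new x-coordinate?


Rotation about z-axis: x' = x*cos(theta) - y*sin(theta)
= 3.5 * 0.848 - 4.1 * -0.5299
= 5.1408


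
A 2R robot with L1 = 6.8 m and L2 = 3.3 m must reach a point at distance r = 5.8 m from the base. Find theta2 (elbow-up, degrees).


cos(theta2) = (r^2 - L1^2 - L2^2) / (2*L1*L2)
cos(theta2) = (33.64 - 46.24 - 10.89) / 44.88
cos(theta2) = -0.523396
theta2 = 121.5603 degrees


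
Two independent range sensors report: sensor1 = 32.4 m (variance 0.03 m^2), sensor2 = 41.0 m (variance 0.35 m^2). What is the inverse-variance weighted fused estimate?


w1 = (1/var1) / (1/var1 + 1/var2)
   = 33.3333 / (33.3333 + 2.8571) = 0.9211
w2 = 1 - w1 = 0.0789
fused = w1*s1 + w2*s2 = 29.8421 + 3.2368
= 33.0789 m


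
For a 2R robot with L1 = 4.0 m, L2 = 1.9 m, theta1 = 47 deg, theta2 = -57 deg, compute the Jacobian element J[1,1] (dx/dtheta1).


J[1,1] = -L1*sin(t1) - L2*sin(t1+t2)
= -4.0*sin(47) - 1.9*sin(-10)
= -2.5955


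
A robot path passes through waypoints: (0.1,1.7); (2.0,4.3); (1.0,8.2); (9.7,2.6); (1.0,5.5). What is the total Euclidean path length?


Segment lengths:
  seg1 = sqrt((1.9)^2 + (2.6)^2) = 3.2202
  seg2 = sqrt((-1.0)^2 + (3.9)^2) = 4.0262
  seg3 = sqrt((8.7)^2 + (-5.6)^2) = 10.3465
  seg4 = sqrt((-8.7)^2 + (2.9)^2) = 9.1706
Total = 26.7635


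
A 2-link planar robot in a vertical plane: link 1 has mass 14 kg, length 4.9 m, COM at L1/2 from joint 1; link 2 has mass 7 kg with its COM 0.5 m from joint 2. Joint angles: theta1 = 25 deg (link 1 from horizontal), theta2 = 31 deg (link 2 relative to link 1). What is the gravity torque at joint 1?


Horizontal distance from joint 1 to link-1 COM:
  x_c1 = (L1/2)*cos(t1) = 2.45 * 0.9063 = 2.2205 m
Horizontal distance from joint 1 to link-2 COM:
  x_c2 = L1*cos(t1) + Lc2*cos(t1+t2)
       = 4.9*0.9063 + 0.5*0.5592 = 4.7205 m
tau1 = m1*g*x_c1 + m2*g*x_c2
     = 14*9.81*2.2205 + 7*9.81*4.7205
     = 304.9572 + 324.1571
     = 629.1142 Nm


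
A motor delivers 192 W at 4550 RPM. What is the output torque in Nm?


omega = 4550 * 2*pi/60 = 476.4749 rad/s
tau = P / omega = 192 / 476.4749
= 0.403 Nm


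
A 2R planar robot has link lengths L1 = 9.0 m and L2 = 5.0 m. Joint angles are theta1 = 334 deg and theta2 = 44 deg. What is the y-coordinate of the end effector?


Convert angles to radians: theta1 = 5.8294, theta2 = 0.7679
y = L1*sin(theta1) + L2*sin(theta1+theta2)
y = -3.9453 + 1.5451
y = -2.4003


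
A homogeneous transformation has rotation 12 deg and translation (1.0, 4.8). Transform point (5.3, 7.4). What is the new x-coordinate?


x' = cos(theta)*px - sin(theta)*py + tx
= 0.9781*5.3 - 0.2079*7.4 + 1.0
= 4.6456


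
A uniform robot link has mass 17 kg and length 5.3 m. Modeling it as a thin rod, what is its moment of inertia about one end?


I = (1/3) * m * L^2
= (1/3) * 17 * 5.3^2
= 0.333333 * 17 * 28.09
= 159.1767 kg*m^2


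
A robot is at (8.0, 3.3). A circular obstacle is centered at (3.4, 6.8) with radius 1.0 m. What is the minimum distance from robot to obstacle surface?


center_dist = sqrt((8.0-3.4)^2 + (3.3-6.8)^2)
= sqrt(21.16 + 12.25)
= 5.7801
min_dist = center_dist - radius = 5.7801 - 1.0 = 4.7801 m


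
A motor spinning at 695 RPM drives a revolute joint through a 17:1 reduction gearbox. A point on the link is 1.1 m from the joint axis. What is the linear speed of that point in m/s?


omega_motor = 695 * 2*pi/60 = 72.7802 rad/s
omega_joint = omega_motor / 17 = 4.2812 rad/s
v = omega_joint * r = 4.2812 * 1.1
= 4.7093 m/s


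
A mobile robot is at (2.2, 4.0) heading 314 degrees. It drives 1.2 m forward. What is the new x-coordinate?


x_new = x0 + d*cos(theta)
= 2.2 + 1.2*cos(314)
= 2.2 + 0.8336
= 3.0336


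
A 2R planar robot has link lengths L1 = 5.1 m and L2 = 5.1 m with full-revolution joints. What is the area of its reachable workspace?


r_max = L1 + L2 = 10.2 m
r_min = |L1 - L2| = 0.0 m
Area = pi*(r_max^2 - r_min^2)
= pi*(104.04 - 0.0)
= pi * 104.04
= 326.8513 m^2


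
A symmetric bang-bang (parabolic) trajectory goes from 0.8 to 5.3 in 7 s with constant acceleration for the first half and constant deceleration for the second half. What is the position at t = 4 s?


Symmetric rest-to-rest: each phase covers (pf-p0)/2 in time T/2. 0.5*a*(T/2)^2 = (pf-p0)/2 => a = 4*(pf-p0)/T^2
a = 4*(5.3-0.8)/7^2 = 0.3673
t = 4 is in the deceleration phase (t > T/2).
p = pf - 0.5*a*(T-t)^2 = 5.3 - 0.5*0.3673*3^2
= 3.6469


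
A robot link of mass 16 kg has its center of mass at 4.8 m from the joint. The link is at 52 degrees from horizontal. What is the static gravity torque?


tau = m*g*L*cos(angle)
= 16 * 9.81 * 4.8 * cos(52 deg)
= 16 * 9.81 * 4.8 * 0.6157
= 463.8443 Nm


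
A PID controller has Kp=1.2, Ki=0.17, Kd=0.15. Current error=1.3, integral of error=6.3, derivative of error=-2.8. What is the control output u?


u = Kp*e + Ki*int(e) + Kd*de/dt
= 1.2*1.3 + 0.17*6.3 + 0.15*(-2.8)
= 1.56 + 1.071 + -0.42
= 2.211


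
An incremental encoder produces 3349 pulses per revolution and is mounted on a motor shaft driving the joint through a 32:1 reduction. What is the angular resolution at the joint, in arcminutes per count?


counts per rev = 3349
effective counts at joint = 3349 * 32 = 107168
resolution = 360*60 / 107168
= 0.2016 arcmin/count


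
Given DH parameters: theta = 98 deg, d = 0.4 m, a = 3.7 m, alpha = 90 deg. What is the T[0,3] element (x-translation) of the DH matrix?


T[0,3] = a * cos(theta)
= 3.7 * cos(98 deg)
= 3.7 * -0.1392
= -0.5149


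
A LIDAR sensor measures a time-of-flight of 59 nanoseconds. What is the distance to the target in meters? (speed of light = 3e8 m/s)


tof = 59 ns = 5.9e-08 s
dist = c * tof / 2
= 3e8 * 5.9e-08 / 2
= 8.85 m


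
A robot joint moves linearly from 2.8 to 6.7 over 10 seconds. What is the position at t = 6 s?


s = t/T = 6/10 = 0.6
p(t) = p0 + (pf-p0)*s
= 2.8 + (6.7 - 2.8) * 0.6
= 5.14


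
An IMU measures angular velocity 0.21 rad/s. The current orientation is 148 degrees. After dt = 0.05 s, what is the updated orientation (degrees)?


delta_theta = w * dt = 0.21 * 0.05 = 0.0105 rad
= 0.6016 deg
theta_new = 148 + 0.6016 = 148.6016 deg


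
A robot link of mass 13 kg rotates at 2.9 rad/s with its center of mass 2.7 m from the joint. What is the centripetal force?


F = m * omega^2 * r
= 13 * 2.9^2 * 2.7
= 13 * 8.41 * 2.7
= 295.191 N


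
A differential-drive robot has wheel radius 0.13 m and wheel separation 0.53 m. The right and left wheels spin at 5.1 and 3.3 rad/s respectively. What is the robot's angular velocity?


vR = r*wR = 0.13*5.1 = 0.663 m/s
vL = r*wL = 0.13*3.3 = 0.429 m/s
v = (vR+vL)/2 = 0.546 m/s
omega = (vR-vL)/L = 0.4415 rad/s
angular velocity = 0.4415 rad/s


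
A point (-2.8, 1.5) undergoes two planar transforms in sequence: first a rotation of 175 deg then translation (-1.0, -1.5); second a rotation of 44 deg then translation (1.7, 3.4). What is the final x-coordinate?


After transform 1:
x1 = cos(175)*-2.8 - sin(175)*1.5 + -1.0 = 1.6586
y1 = sin(175)*-2.8 + cos(175)*1.5 + -1.5 = -3.2383
After transform 2:
x2 = cos(44)*1.6586 - sin(44)*-3.2383 + 1.7
= 5.1426


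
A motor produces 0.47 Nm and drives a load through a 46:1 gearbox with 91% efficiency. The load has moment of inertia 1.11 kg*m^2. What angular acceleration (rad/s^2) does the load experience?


tau_out = tau_motor * N * eta
= 0.47 * 46 * 0.91 = 19.6742 Nm
alpha = tau_out / I = 19.6742 / 1.11
= 17.7245 rad/s^2


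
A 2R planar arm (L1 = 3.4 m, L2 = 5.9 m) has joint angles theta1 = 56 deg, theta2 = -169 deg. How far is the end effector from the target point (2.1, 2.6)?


End effector via forward kinematics:
x = L1*cos(t1) + L2*cos(t1+t2) = -0.4041
y = L1*sin(t1) + L2*sin(t1+t2) = -2.6123
Distance to target:
d = sqrt((2.1 - -0.4041)^2 + (2.6 - -2.6123)^2)
= sqrt(6.2703 + 27.1676)
= 5.7825 m


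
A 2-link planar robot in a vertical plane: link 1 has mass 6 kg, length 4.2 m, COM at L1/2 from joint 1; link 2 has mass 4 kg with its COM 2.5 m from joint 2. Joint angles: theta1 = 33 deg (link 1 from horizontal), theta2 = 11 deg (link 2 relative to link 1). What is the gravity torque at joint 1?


Horizontal distance from joint 1 to link-1 COM:
  x_c1 = (L1/2)*cos(t1) = 2.1 * 0.8387 = 1.7612 m
Horizontal distance from joint 1 to link-2 COM:
  x_c2 = L1*cos(t1) + Lc2*cos(t1+t2)
       = 4.2*0.8387 + 2.5*0.7193 = 5.3208 m
tau1 = m1*g*x_c1 + m2*g*x_c2
     = 6*9.81*1.7612 + 4*9.81*5.3208
     = 103.6647 + 208.7869
     = 312.4516 Nm


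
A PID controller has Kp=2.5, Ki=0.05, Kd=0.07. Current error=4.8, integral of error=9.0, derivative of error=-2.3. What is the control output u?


u = Kp*e + Ki*int(e) + Kd*de/dt
= 2.5*4.8 + 0.05*9.0 + 0.07*(-2.3)
= 12.0 + 0.45 + -0.161
= 12.289


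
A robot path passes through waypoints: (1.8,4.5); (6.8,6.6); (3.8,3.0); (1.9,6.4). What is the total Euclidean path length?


Segment lengths:
  seg1 = sqrt((5.0)^2 + (2.1)^2) = 5.4231
  seg2 = sqrt((-3.0)^2 + (-3.6)^2) = 4.6861
  seg3 = sqrt((-1.9)^2 + (3.4)^2) = 3.8949
Total = 14.0041


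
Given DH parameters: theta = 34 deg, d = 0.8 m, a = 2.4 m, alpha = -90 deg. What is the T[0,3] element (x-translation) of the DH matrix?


T[0,3] = a * cos(theta)
= 2.4 * cos(34 deg)
= 2.4 * 0.829
= 1.9897


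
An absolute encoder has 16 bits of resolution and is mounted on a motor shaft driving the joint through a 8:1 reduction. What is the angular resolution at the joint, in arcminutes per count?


counts = 2^16 = 65536
effective counts at joint = 65536 * 8 = 524288
resolution = 360*60 / 524288
= 0.0412 arcmin/count


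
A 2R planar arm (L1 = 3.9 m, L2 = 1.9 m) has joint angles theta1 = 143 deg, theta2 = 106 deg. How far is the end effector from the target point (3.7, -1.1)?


End effector via forward kinematics:
x = L1*cos(t1) + L2*cos(t1+t2) = -3.7956
y = L1*sin(t1) + L2*sin(t1+t2) = 0.5733
Distance to target:
d = sqrt((3.7 - -3.7956)^2 + (-1.1 - 0.5733)^2)
= sqrt(56.1837 + 2.7999)
= 7.6801 m


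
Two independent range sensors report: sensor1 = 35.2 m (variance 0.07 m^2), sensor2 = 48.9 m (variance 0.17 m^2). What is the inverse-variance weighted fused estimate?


w1 = (1/var1) / (1/var1 + 1/var2)
   = 14.2857 / (14.2857 + 5.8824) = 0.7083
w2 = 1 - w1 = 0.2917
fused = w1*s1 + w2*s2 = 24.9333 + 14.2625
= 39.1958 m


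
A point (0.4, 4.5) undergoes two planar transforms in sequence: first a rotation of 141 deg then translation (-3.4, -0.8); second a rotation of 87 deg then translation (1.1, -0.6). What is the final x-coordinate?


After transform 1:
x1 = cos(141)*0.4 - sin(141)*4.5 + -3.4 = -6.5428
y1 = sin(141)*0.4 + cos(141)*4.5 + -0.8 = -4.0454
After transform 2:
x2 = cos(87)*-6.5428 - sin(87)*-4.0454 + 1.1
= 4.7975


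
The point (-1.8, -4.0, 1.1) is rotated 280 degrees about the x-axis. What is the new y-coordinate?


Rotation about x-axis: y' = y*cos(theta) - z*sin(theta)
= -4.0 * 0.1736 - 1.1 * -0.9848
= 0.3887


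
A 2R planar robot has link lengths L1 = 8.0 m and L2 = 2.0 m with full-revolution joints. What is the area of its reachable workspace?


r_max = L1 + L2 = 10.0 m
r_min = |L1 - L2| = 6.0 m
Area = pi*(r_max^2 - r_min^2)
= pi*(100.0 - 36.0)
= pi * 64.0
= 201.0619 m^2


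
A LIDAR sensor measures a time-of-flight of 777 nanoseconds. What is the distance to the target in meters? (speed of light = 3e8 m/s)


tof = 777 ns = 7.77e-07 s
dist = c * tof / 2
= 3e8 * 7.77e-07 / 2
= 116.55 m


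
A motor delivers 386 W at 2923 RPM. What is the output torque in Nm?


omega = 2923 * 2*pi/60 = 306.0958 rad/s
tau = P / omega = 386 / 306.0958
= 1.261 Nm


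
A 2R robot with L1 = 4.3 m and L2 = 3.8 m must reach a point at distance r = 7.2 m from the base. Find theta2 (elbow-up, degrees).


cos(theta2) = (r^2 - L1^2 - L2^2) / (2*L1*L2)
cos(theta2) = (51.84 - 18.49 - 14.44) / 32.68
cos(theta2) = 0.578641
theta2 = 54.645 degrees


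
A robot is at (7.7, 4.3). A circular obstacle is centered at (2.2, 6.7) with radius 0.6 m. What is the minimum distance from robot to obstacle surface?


center_dist = sqrt((7.7-2.2)^2 + (4.3-6.7)^2)
= sqrt(30.25 + 5.76)
= 6.0008
min_dist = center_dist - radius = 6.0008 - 0.6 = 5.4008 m


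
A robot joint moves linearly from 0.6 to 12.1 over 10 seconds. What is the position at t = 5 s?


s = t/T = 5/10 = 0.5
p(t) = p0 + (pf-p0)*s
= 0.6 + (12.1 - 0.6) * 0.5
= 6.35


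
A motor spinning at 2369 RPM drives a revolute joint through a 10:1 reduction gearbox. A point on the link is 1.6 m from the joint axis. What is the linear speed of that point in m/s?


omega_motor = 2369 * 2*pi/60 = 248.0811 rad/s
omega_joint = omega_motor / 10 = 24.8081 rad/s
v = omega_joint * r = 24.8081 * 1.6
= 39.693 m/s


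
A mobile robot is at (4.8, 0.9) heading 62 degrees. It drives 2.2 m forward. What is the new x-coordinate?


x_new = x0 + d*cos(theta)
= 4.8 + 2.2*cos(62)
= 4.8 + 1.0328
= 5.8328


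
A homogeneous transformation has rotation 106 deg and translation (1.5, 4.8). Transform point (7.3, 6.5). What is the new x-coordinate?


x' = cos(theta)*px - sin(theta)*py + tx
= -0.2756*7.3 - 0.9613*6.5 + 1.5
= -6.7604


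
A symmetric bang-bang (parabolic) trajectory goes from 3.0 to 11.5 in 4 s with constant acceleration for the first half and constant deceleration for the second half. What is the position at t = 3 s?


Symmetric rest-to-rest: each phase covers (pf-p0)/2 in time T/2. 0.5*a*(T/2)^2 = (pf-p0)/2 => a = 4*(pf-p0)/T^2
a = 4*(11.5-3.0)/4^2 = 2.125
t = 3 is in the deceleration phase (t > T/2).
p = pf - 0.5*a*(T-t)^2 = 11.5 - 0.5*2.125*1^2
= 10.4375


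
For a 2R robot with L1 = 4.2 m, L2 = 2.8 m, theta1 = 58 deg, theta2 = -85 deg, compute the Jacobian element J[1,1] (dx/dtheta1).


J[1,1] = -L1*sin(t1) - L2*sin(t1+t2)
= -4.2*sin(58) - 2.8*sin(-27)
= -2.2906


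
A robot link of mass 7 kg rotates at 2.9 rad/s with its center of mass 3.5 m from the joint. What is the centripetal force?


F = m * omega^2 * r
= 7 * 2.9^2 * 3.5
= 7 * 8.41 * 3.5
= 206.045 N


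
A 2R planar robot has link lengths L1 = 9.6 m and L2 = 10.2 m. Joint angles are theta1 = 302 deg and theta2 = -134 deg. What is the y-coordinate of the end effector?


Convert angles to radians: theta1 = 5.2709, theta2 = -2.3387
y = L1*sin(theta1) + L2*sin(theta1+theta2)
y = -8.1413 + 2.1207
y = -6.0206


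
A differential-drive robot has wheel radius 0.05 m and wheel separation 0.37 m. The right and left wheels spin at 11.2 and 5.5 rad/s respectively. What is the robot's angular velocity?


vR = r*wR = 0.05*11.2 = 0.56 m/s
vL = r*wL = 0.05*5.5 = 0.275 m/s
v = (vR+vL)/2 = 0.4175 m/s
omega = (vR-vL)/L = 0.7703 rad/s
angular velocity = 0.7703 rad/s


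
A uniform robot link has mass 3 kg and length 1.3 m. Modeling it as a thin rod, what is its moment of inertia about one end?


I = (1/3) * m * L^2
= (1/3) * 3 * 1.3^2
= 0.333333 * 3 * 1.69
= 1.69 kg*m^2


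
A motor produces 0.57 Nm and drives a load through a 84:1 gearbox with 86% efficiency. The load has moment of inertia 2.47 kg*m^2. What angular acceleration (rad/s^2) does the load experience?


tau_out = tau_motor * N * eta
= 0.57 * 84 * 0.86 = 41.1768 Nm
alpha = tau_out / I = 41.1768 / 2.47
= 16.6708 rad/s^2


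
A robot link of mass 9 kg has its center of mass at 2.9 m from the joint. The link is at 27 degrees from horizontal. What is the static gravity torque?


tau = m*g*L*cos(angle)
= 9 * 9.81 * 2.9 * cos(27 deg)
= 9 * 9.81 * 2.9 * 0.891
= 228.1342 Nm


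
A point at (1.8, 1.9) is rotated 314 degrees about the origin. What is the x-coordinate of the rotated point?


x' = x*cos(theta) - y*sin(theta)
cos(314 deg) = 0.6947, sin(314 deg) = -0.7193
x' = 1.8 * 0.6947 - 1.9 * -0.7193
= 1.2504 - -1.3667
= 2.6171


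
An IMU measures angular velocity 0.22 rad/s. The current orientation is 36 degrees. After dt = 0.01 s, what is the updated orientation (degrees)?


delta_theta = w * dt = 0.22 * 0.01 = 0.0022 rad
= 0.1261 deg
theta_new = 36 + 0.1261 = 36.1261 deg


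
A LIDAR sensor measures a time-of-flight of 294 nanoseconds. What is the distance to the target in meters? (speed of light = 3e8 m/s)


tof = 294 ns = 2.94e-07 s
dist = c * tof / 2
= 3e8 * 2.94e-07 / 2
= 44.1 m


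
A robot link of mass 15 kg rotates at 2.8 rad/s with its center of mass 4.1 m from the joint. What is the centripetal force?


F = m * omega^2 * r
= 15 * 2.8^2 * 4.1
= 15 * 7.84 * 4.1
= 482.16 N


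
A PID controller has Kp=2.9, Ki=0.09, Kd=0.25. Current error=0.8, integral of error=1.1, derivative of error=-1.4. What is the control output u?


u = Kp*e + Ki*int(e) + Kd*de/dt
= 2.9*0.8 + 0.09*1.1 + 0.25*(-1.4)
= 2.32 + 0.099 + -0.35
= 2.069


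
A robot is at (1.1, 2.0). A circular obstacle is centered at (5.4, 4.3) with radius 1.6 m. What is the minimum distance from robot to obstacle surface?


center_dist = sqrt((1.1-5.4)^2 + (2.0-4.3)^2)
= sqrt(18.49 + 5.29)
= 4.8765
min_dist = center_dist - radius = 4.8765 - 1.6 = 3.2765 m


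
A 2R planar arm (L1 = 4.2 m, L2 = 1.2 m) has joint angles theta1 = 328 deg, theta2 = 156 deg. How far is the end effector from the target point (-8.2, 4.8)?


End effector via forward kinematics:
x = L1*cos(t1) + L2*cos(t1+t2) = 2.8908
y = L1*sin(t1) + L2*sin(t1+t2) = -1.2308
Distance to target:
d = sqrt((-8.2 - 2.8908)^2 + (4.8 - -1.2308)^2)
= sqrt(123.0052 + 36.3707)
= 12.6244 m


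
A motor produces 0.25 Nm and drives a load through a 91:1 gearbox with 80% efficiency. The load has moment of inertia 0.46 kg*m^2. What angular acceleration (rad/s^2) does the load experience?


tau_out = tau_motor * N * eta
= 0.25 * 91 * 0.8 = 18.2 Nm
alpha = tau_out / I = 18.2 / 0.46
= 39.5652 rad/s^2


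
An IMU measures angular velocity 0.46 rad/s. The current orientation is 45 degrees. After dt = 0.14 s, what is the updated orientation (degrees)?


delta_theta = w * dt = 0.46 * 0.14 = 0.0644 rad
= 3.6898 deg
theta_new = 45 + 3.6898 = 48.6898 deg


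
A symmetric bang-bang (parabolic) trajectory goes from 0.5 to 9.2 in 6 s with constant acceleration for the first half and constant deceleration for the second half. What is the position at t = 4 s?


Symmetric rest-to-rest: each phase covers (pf-p0)/2 in time T/2. 0.5*a*(T/2)^2 = (pf-p0)/2 => a = 4*(pf-p0)/T^2
a = 4*(9.2-0.5)/6^2 = 0.9667
t = 4 is in the deceleration phase (t > T/2).
p = pf - 0.5*a*(T-t)^2 = 9.2 - 0.5*0.9667*2^2
= 7.2667


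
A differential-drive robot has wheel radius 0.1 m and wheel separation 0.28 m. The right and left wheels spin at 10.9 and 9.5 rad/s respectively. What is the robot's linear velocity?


vR = r*wR = 0.1*10.9 = 1.09 m/s
vL = r*wL = 0.1*9.5 = 0.95 m/s
v = (vR+vL)/2 = 1.02 m/s
omega = (vR-vL)/L = 0.5 rad/s
linear velocity = 1.02 m/s


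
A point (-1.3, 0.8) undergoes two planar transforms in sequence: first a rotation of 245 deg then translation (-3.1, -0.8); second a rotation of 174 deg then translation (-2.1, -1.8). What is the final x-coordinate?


After transform 1:
x1 = cos(245)*-1.3 - sin(245)*0.8 + -3.1 = -1.8256
y1 = sin(245)*-1.3 + cos(245)*0.8 + -0.8 = 0.0401
After transform 2:
x2 = cos(174)*-1.8256 - sin(174)*0.0401 + -2.1
= -0.2886


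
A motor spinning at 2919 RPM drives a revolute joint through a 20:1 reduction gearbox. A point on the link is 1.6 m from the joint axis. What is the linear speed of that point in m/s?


omega_motor = 2919 * 2*pi/60 = 305.677 rad/s
omega_joint = omega_motor / 20 = 15.2838 rad/s
v = omega_joint * r = 15.2838 * 1.6
= 24.4542 m/s


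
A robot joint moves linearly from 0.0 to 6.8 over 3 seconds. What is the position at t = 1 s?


s = t/T = 1/3 = 0.3333
p(t) = p0 + (pf-p0)*s
= 0.0 + (6.8 - 0.0) * 0.3333
= 2.2667


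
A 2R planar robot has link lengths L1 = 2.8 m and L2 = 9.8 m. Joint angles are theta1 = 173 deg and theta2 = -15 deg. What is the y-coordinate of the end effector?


Convert angles to radians: theta1 = 3.0194, theta2 = -0.2618
y = L1*sin(theta1) + L2*sin(theta1+theta2)
y = 0.3412 + 3.6711
y = 4.0124


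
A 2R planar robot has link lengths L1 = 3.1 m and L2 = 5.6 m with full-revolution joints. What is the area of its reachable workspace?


r_max = L1 + L2 = 8.7 m
r_min = |L1 - L2| = 2.5 m
Area = pi*(r_max^2 - r_min^2)
= pi*(75.69 - 6.25)
= pi * 69.44
= 218.1522 m^2


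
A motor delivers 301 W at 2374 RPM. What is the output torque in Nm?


omega = 2374 * 2*pi/60 = 248.6047 rad/s
tau = P / omega = 301 / 248.6047
= 1.2108 Nm


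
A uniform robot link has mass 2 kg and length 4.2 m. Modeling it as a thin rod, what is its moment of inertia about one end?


I = (1/3) * m * L^2
= (1/3) * 2 * 4.2^2
= 0.333333 * 2 * 17.64
= 11.76 kg*m^2


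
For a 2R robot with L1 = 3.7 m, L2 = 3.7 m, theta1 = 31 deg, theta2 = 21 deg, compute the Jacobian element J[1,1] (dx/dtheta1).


J[1,1] = -L1*sin(t1) - L2*sin(t1+t2)
= -3.7*sin(31) - 3.7*sin(52)
= -4.8213


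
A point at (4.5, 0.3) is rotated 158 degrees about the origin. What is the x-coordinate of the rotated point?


x' = x*cos(theta) - y*sin(theta)
cos(158 deg) = -0.9272, sin(158 deg) = 0.3746
x' = 4.5 * -0.9272 - 0.3 * 0.3746
= -4.1723 - 0.1124
= -4.2847


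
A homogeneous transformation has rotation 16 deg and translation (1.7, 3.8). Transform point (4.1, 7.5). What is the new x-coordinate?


x' = cos(theta)*px - sin(theta)*py + tx
= 0.9613*4.1 - 0.2756*7.5 + 1.7
= 3.5739


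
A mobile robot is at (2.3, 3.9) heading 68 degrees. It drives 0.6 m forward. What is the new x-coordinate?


x_new = x0 + d*cos(theta)
= 2.3 + 0.6*cos(68)
= 2.3 + 0.2248
= 2.5248


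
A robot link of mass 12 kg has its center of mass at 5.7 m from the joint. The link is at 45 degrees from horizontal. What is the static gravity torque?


tau = m*g*L*cos(angle)
= 12 * 9.81 * 5.7 * cos(45 deg)
= 12 * 9.81 * 5.7 * 0.7071
= 474.4715 Nm


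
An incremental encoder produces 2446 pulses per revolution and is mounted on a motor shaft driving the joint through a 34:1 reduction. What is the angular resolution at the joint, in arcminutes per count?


counts per rev = 2446
effective counts at joint = 2446 * 34 = 83164
resolution = 360*60 / 83164
= 0.2597 arcmin/count


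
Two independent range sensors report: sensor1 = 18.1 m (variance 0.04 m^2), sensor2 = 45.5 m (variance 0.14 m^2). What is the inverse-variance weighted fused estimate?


w1 = (1/var1) / (1/var1 + 1/var2)
   = 25.0 / (25.0 + 7.1429) = 0.7778
w2 = 1 - w1 = 0.2222
fused = w1*s1 + w2*s2 = 14.0778 + 10.1111
= 24.1889 m


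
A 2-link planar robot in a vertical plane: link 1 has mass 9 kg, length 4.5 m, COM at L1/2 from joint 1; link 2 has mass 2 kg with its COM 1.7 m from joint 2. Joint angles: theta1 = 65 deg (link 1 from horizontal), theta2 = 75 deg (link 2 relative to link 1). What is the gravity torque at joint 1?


Horizontal distance from joint 1 to link-1 COM:
  x_c1 = (L1/2)*cos(t1) = 2.25 * 0.4226 = 0.9509 m
Horizontal distance from joint 1 to link-2 COM:
  x_c2 = L1*cos(t1) + Lc2*cos(t1+t2)
       = 4.5*0.4226 + 1.7*-0.766 = 0.5995 m
tau1 = m1*g*x_c1 + m2*g*x_c2
     = 9*9.81*0.9509 + 2*9.81*0.5995
     = 83.9542 + 11.7623
     = 95.7165 Nm


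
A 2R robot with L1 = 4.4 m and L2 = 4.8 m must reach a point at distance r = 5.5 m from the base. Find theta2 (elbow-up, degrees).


cos(theta2) = (r^2 - L1^2 - L2^2) / (2*L1*L2)
cos(theta2) = (30.25 - 19.36 - 23.04) / 42.24
cos(theta2) = -0.287642
theta2 = 106.7168 degrees


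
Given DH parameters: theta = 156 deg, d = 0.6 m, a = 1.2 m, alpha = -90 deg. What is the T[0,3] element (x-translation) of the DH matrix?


T[0,3] = a * cos(theta)
= 1.2 * cos(156 deg)
= 1.2 * -0.9135
= -1.0963


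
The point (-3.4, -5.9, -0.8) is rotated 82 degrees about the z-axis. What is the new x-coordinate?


Rotation about z-axis: x' = x*cos(theta) - y*sin(theta)
= -3.4 * 0.1392 - -5.9 * 0.9903
= 5.3694


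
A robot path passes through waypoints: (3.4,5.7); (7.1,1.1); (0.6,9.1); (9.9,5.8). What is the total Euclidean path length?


Segment lengths:
  seg1 = sqrt((3.7)^2 + (-4.6)^2) = 5.9034
  seg2 = sqrt((-6.5)^2 + (8.0)^2) = 10.3078
  seg3 = sqrt((9.3)^2 + (-3.3)^2) = 9.8681
Total = 26.0793


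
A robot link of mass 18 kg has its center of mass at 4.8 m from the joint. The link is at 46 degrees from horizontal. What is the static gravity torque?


tau = m*g*L*cos(angle)
= 18 * 9.81 * 4.8 * cos(46 deg)
= 18 * 9.81 * 4.8 * 0.6947
= 588.7813 Nm


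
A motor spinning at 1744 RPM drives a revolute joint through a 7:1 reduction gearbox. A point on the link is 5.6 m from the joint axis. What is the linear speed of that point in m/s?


omega_motor = 1744 * 2*pi/60 = 182.6313 rad/s
omega_joint = omega_motor / 7 = 26.0902 rad/s
v = omega_joint * r = 26.0902 * 5.6
= 146.105 m/s


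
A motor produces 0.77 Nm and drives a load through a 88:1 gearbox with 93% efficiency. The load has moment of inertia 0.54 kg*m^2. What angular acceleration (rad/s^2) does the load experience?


tau_out = tau_motor * N * eta
= 0.77 * 88 * 0.93 = 63.0168 Nm
alpha = tau_out / I = 63.0168 / 0.54
= 116.6978 rad/s^2


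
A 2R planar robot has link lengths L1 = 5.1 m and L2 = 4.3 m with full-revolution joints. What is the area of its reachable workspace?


r_max = L1 + L2 = 9.4 m
r_min = |L1 - L2| = 0.8 m
Area = pi*(r_max^2 - r_min^2)
= pi*(88.36 - 0.64)
= pi * 87.72
= 275.5805 m^2


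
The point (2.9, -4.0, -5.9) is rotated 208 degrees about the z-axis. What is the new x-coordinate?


Rotation about z-axis: x' = x*cos(theta) - y*sin(theta)
= 2.9 * -0.8829 - -4.0 * -0.4695
= -4.4384


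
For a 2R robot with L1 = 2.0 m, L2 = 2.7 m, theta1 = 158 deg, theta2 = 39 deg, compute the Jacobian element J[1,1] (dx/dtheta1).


J[1,1] = -L1*sin(t1) - L2*sin(t1+t2)
= -2.0*sin(158) - 2.7*sin(197)
= 0.0402


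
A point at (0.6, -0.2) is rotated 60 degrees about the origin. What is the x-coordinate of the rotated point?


x' = x*cos(theta) - y*sin(theta)
cos(60 deg) = 0.5, sin(60 deg) = 0.866
x' = 0.6 * 0.5 - -0.2 * 0.866
= 0.3 - -0.1732
= 0.4732


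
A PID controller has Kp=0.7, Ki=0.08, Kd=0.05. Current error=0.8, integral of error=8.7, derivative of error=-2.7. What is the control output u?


u = Kp*e + Ki*int(e) + Kd*de/dt
= 0.7*0.8 + 0.08*8.7 + 0.05*(-2.7)
= 0.56 + 0.696 + -0.135
= 1.121


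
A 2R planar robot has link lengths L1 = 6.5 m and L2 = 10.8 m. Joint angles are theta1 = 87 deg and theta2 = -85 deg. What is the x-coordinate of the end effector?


Convert angles to radians: theta1 = 1.5184, theta2 = -1.4835
x = L1*cos(theta1) + L2*cos(theta1+theta2)
x = 0.3402 + 10.7934
x = 11.1336


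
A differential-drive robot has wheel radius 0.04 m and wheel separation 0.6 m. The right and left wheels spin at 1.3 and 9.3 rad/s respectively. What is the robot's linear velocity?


vR = r*wR = 0.04*1.3 = 0.052 m/s
vL = r*wL = 0.04*9.3 = 0.372 m/s
v = (vR+vL)/2 = 0.212 m/s
omega = (vR-vL)/L = -0.5333 rad/s
linear velocity = 0.212 m/s


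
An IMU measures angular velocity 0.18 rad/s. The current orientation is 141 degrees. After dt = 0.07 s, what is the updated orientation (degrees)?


delta_theta = w * dt = 0.18 * 0.07 = 0.0126 rad
= 0.7219 deg
theta_new = 141 + 0.7219 = 141.7219 deg


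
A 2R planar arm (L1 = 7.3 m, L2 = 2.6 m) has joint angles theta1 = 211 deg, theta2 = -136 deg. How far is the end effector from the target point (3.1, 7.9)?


End effector via forward kinematics:
x = L1*cos(t1) + L2*cos(t1+t2) = -5.5844
y = L1*sin(t1) + L2*sin(t1+t2) = -1.2484
Distance to target:
d = sqrt((3.1 - -5.5844)^2 + (7.9 - -1.2484)^2)
= sqrt(75.4187 + 83.6927)
= 12.6139 m


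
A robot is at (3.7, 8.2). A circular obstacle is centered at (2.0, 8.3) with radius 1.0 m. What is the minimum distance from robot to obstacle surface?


center_dist = sqrt((3.7-2.0)^2 + (8.2-8.3)^2)
= sqrt(2.89 + 0.01)
= 1.7029
min_dist = center_dist - radius = 1.7029 - 1.0 = 0.7029 m


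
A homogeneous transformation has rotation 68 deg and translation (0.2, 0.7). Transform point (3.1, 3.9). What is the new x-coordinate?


x' = cos(theta)*px - sin(theta)*py + tx
= 0.3746*3.1 - 0.9272*3.9 + 0.2
= -2.2547


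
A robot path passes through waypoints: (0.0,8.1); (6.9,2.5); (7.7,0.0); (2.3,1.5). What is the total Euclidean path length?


Segment lengths:
  seg1 = sqrt((6.9)^2 + (-5.6)^2) = 8.8865
  seg2 = sqrt((0.8)^2 + (-2.5)^2) = 2.6249
  seg3 = sqrt((-5.4)^2 + (1.5)^2) = 5.6045
Total = 17.1159


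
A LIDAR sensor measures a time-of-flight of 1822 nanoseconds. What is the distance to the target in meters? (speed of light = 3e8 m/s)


tof = 1822 ns = 1.822e-06 s
dist = c * tof / 2
= 3e8 * 1.822e-06 / 2
= 273.3 m


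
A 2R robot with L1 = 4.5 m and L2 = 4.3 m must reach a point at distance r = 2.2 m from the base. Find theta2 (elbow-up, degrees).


cos(theta2) = (r^2 - L1^2 - L2^2) / (2*L1*L2)
cos(theta2) = (4.84 - 20.25 - 18.49) / 38.7
cos(theta2) = -0.875969
theta2 = 151.1599 degrees


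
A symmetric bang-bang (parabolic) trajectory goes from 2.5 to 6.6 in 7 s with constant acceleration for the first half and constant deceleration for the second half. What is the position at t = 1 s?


Symmetric rest-to-rest: each phase covers (pf-p0)/2 in time T/2. 0.5*a*(T/2)^2 = (pf-p0)/2 => a = 4*(pf-p0)/T^2
a = 4*(6.6-2.5)/7^2 = 0.3347
t = 1 is in the acceleration phase (t <= T/2).
p = p0 + 0.5*a*t^2 = 2.5 + 0.5*0.3347*1^2
= 2.6673


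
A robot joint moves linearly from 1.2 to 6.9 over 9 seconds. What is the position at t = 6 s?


s = t/T = 6/9 = 0.6667
p(t) = p0 + (pf-p0)*s
= 1.2 + (6.9 - 1.2) * 0.6667
= 5.0


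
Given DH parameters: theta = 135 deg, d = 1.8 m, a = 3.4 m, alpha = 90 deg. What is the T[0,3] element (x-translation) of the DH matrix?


T[0,3] = a * cos(theta)
= 3.4 * cos(135 deg)
= 3.4 * -0.7071
= -2.4042


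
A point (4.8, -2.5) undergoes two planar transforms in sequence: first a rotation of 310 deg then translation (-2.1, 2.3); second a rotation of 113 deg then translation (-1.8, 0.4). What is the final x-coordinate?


After transform 1:
x1 = cos(310)*4.8 - sin(310)*-2.5 + -2.1 = -0.9297
y1 = sin(310)*4.8 + cos(310)*-2.5 + 2.3 = -2.984
After transform 2:
x2 = cos(113)*-0.9297 - sin(113)*-2.984 + -1.8
= 1.31


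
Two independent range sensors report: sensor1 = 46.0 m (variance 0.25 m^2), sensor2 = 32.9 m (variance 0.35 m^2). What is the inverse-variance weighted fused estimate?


w1 = (1/var1) / (1/var1 + 1/var2)
   = 4.0 / (4.0 + 2.8571) = 0.5833
w2 = 1 - w1 = 0.4167
fused = w1*s1 + w2*s2 = 26.8333 + 13.7083
= 40.5417 m


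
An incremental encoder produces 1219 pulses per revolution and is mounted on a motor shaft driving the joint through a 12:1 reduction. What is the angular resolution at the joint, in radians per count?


counts per rev = 1219
effective counts at joint = 1219 * 12 = 14628
resolution = 2*pi / 14628
= 4.2953e-04 rad/count


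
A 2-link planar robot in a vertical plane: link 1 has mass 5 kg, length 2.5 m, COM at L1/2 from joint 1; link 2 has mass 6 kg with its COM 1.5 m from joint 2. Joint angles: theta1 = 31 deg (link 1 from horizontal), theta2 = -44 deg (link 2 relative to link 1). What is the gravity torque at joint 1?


Horizontal distance from joint 1 to link-1 COM:
  x_c1 = (L1/2)*cos(t1) = 1.25 * 0.8572 = 1.0715 m
Horizontal distance from joint 1 to link-2 COM:
  x_c2 = L1*cos(t1) + Lc2*cos(t1+t2)
       = 2.5*0.8572 + 1.5*0.9744 = 3.6045 m
tau1 = m1*g*x_c1 + m2*g*x_c2
     = 5*9.81*1.0715 + 6*9.81*3.6045
     = 52.5551 + 212.1593
     = 264.7144 Nm


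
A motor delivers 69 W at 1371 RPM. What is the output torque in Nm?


omega = 1371 * 2*pi/60 = 143.5708 rad/s
tau = P / omega = 69 / 143.5708
= 0.4806 Nm


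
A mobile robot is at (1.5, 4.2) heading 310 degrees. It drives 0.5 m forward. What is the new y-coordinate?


y_new = y0 + d*sin(theta)
= 4.2 + 0.5*sin(310)
= 4.2 + -0.383
= 3.817


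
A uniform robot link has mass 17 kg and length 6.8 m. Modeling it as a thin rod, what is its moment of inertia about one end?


I = (1/3) * m * L^2
= (1/3) * 17 * 6.8^2
= 0.333333 * 17 * 46.24
= 262.0267 kg*m^2


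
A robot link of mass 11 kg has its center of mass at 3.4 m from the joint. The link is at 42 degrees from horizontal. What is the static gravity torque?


tau = m*g*L*cos(angle)
= 11 * 9.81 * 3.4 * cos(42 deg)
= 11 * 9.81 * 3.4 * 0.7431
= 272.6554 Nm


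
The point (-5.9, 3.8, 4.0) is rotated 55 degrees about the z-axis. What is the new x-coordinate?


Rotation about z-axis: x' = x*cos(theta) - y*sin(theta)
= -5.9 * 0.5736 - 3.8 * 0.8192
= -6.4969


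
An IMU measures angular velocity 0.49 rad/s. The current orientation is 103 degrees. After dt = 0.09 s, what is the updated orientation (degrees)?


delta_theta = w * dt = 0.49 * 0.09 = 0.0441 rad
= 2.5267 deg
theta_new = 103 + 2.5267 = 105.5267 deg


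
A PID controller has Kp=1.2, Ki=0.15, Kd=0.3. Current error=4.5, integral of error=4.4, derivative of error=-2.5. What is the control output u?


u = Kp*e + Ki*int(e) + Kd*de/dt
= 1.2*4.5 + 0.15*4.4 + 0.3*(-2.5)
= 5.4 + 0.66 + -0.75
= 5.31


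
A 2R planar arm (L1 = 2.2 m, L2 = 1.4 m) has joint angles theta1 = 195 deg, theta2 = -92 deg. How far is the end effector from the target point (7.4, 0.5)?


End effector via forward kinematics:
x = L1*cos(t1) + L2*cos(t1+t2) = -2.44
y = L1*sin(t1) + L2*sin(t1+t2) = 0.7947
Distance to target:
d = sqrt((7.4 - -2.44)^2 + (0.5 - 0.7947)^2)
= sqrt(96.825 + 0.0869)
= 9.8444 m


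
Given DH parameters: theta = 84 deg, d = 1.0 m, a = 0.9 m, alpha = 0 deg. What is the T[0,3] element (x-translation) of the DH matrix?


T[0,3] = a * cos(theta)
= 0.9 * cos(84 deg)
= 0.9 * 0.1045
= 0.0941


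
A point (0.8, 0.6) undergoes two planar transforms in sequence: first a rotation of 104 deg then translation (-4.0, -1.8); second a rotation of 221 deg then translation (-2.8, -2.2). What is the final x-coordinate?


After transform 1:
x1 = cos(104)*0.8 - sin(104)*0.6 + -4.0 = -4.7757
y1 = sin(104)*0.8 + cos(104)*0.6 + -1.8 = -1.1689
After transform 2:
x2 = cos(221)*-4.7757 - sin(221)*-1.1689 + -2.8
= 0.0374


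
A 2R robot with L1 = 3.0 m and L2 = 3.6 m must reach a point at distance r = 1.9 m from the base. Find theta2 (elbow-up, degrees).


cos(theta2) = (r^2 - L1^2 - L2^2) / (2*L1*L2)
cos(theta2) = (3.61 - 9.0 - 12.96) / 21.6
cos(theta2) = -0.849537
theta2 = 148.1614 degrees


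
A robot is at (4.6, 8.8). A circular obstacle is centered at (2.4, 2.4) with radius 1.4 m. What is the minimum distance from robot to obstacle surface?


center_dist = sqrt((4.6-2.4)^2 + (8.8-2.4)^2)
= sqrt(4.84 + 40.96)
= 6.7676
min_dist = center_dist - radius = 6.7676 - 1.4 = 5.3676 m


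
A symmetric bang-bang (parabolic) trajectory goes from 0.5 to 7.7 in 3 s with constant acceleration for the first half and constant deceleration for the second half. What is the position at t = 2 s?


Symmetric rest-to-rest: each phase covers (pf-p0)/2 in time T/2. 0.5*a*(T/2)^2 = (pf-p0)/2 => a = 4*(pf-p0)/T^2
a = 4*(7.7-0.5)/3^2 = 3.2
t = 2 is in the deceleration phase (t > T/2).
p = pf - 0.5*a*(T-t)^2 = 7.7 - 0.5*3.2*1^2
= 6.1


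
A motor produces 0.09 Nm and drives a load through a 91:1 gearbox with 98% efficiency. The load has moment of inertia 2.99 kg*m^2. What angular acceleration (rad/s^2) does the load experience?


tau_out = tau_motor * N * eta
= 0.09 * 91 * 0.98 = 8.0262 Nm
alpha = tau_out / I = 8.0262 / 2.99
= 2.6843 rad/s^2


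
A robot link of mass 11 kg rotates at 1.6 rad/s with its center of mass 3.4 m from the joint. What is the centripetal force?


F = m * omega^2 * r
= 11 * 1.6^2 * 3.4
= 11 * 2.56 * 3.4
= 95.744 N


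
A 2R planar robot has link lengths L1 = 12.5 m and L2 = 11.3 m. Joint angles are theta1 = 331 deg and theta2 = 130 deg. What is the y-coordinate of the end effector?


Convert angles to radians: theta1 = 5.777, theta2 = 2.2689
y = L1*sin(theta1) + L2*sin(theta1+theta2)
y = -6.0601 + 11.0924
y = 5.0323


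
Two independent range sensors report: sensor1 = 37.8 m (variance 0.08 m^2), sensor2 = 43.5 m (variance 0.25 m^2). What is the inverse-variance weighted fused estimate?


w1 = (1/var1) / (1/var1 + 1/var2)
   = 12.5 / (12.5 + 4.0) = 0.7576
w2 = 1 - w1 = 0.2424
fused = w1*s1 + w2*s2 = 28.6364 + 10.5455
= 39.1818 m
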